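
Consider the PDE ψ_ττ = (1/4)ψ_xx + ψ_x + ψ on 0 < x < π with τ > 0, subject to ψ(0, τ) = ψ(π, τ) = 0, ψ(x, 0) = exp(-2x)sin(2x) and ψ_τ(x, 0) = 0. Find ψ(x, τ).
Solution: Substitute ψ = exp(-2x)u.
Then ψ_x = exp(-2x)(u_x - 2u), ψ_xx = exp(-2x)(u_xx - 4u_x + 4u), ψ_ττ = exp(-2x)u_ττ; substituting and dividing by exp(-2x), the lower-order terms cancel: u_ττ = (1/4)u_xx (standard wave equation).
Data for u: u(x,0) = exp(2x)ψ(x,0) = sin(2x); u_τ(x,0) = exp(2x)ψ_τ(x,0) = 0. The boundary conditions carry over: u(0,τ) = u(π,τ) = 0.
Separating variables: u = Σ [A_n cos(ω_n τ) + B_n sin(ω_n τ)] sin(nx), ω_n = n/2. From ICs: A_2=1.
So u(x,τ) = sin(2x)cos(τ), and ψ(x,τ) = exp(-2x)u(x,τ).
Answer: ψ(x, τ) = exp(-2x)sin(2x)cos(τ)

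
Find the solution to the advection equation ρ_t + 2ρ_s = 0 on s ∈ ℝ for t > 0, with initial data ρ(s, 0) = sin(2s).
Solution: By method of characteristics (waves move right with speed 2):
Along characteristics s - 2t = const, ρ is constant, so ρ(s,t) = f(s - 2t) with f = ρ(·, 0).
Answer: ρ(s, t) = sin(2s - 4t)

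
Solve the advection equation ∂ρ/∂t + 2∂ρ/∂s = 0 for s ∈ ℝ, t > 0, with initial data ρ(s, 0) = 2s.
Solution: By characteristics (ds/dt = 2), ρ(s,t) = f(s - 2t) with f = ρ(·, 0).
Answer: ρ(s, t) = 2s - 4t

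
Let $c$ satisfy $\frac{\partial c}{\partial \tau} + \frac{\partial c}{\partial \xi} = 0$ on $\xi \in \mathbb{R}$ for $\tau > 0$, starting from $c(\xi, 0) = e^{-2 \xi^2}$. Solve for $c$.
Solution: By method of characteristics (waves move right with speed 1):
Along characteristics $\xi - \tau =$ const, $c$ is constant, so $c(\xi,\tau) = f(\xi - \tau)$ with $f = c( \cdot , 0)$.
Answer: $c(\xi, \tau) = e^{-2 (-\tau + \xi)^2}$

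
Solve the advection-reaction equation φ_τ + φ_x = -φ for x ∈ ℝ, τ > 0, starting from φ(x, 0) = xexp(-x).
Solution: Substitute φ = exp(-x)u.
Then φ_x = exp(-x)(u_x - u), φ_τ = exp(-x)u_τ; substituting and dividing by exp(-x), the lower-order terms cancel: u_τ + u_x = 0 (standard advection equation).
Data for u: u(x,0) = exp(x)φ(x,0) = x.
By characteristics (dx/dτ = 1), u(x,τ) = f(x - τ) with f = u(·, 0).
So u(x,τ) = x - τ, and φ(x,τ) = exp(-x)u(x,τ).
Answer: φ(x, τ) = xexp(-x) - τexp(-x)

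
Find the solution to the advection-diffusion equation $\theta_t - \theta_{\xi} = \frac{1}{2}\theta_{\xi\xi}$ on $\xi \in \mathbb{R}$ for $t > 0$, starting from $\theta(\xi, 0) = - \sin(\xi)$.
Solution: Change to a moving frame: let $\eta = \xi + t$, $\sigma = t$ and write $\theta(\xi,t) = u(\eta,\sigma)$.
By the chain rule $\theta_t = u_{\sigma} + u_{\eta}$, $\theta_{\xi} = u_{\eta}$, $\theta_{\xi\xi} = u_{\eta\eta}$.
Then $\theta_t - \theta_{\xi} = u_{\sigma}$: the advection term cancels and the PDE becomes the heat equation $u_{\sigma} = \frac{1}{2}u_{\eta\eta}$ on $\eta \in \mathbb{R}$.
Initial data: $u(\eta,0) = \theta(\eta,0) = - \sin(\eta)$.
On $\eta \in \mathbb{R}$ each mode satisfies $(\sin(n\eta))'' = -n^2 \sin(n\eta)$, so $e^{-n^2\sigma/2} \sin(n\eta)$ solves the heat equation; by superposition $u(\eta,\sigma) = \sum c_n e^{-n^2\sigma/2} \sin(n\eta)$.
Reading off the coefficients: $c_1=-1$, so $u(\eta,\sigma) = - e^{-\sigma/2} \sin(\eta)$.
Substituting back $\eta = \xi + t$, $\sigma = t$: $\theta(\xi,t) = u(\xi + t, t)$.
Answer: $\theta(\xi, t) = - e^{-t/2} \sin(\xi + t)$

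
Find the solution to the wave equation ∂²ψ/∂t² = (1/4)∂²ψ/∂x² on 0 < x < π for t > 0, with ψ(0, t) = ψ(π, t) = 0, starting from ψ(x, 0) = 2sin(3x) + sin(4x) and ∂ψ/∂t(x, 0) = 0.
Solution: Using separation of variables ψ = X(x)T(t):
Eigenfunctions: sin(nx), n = 1, 2, 3, ...
General solution: ψ(x, t) = Σ [A_n cos(n t/2) + B_n sin(n t/2)] sin(nx)
From ψ(x,0) = 2sin(3x) + sin(4x): A_3=2, A_4=1. From ψ_t(x,0) = 0: all B_n = 0.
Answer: ψ(x, t) = 2sin(3x)cos(3t/2) + sin(4x)cos(2t)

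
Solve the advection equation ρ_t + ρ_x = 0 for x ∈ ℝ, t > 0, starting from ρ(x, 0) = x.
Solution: By characteristics (dx/dt = 1), ρ(x,t) = f(x - t) with f = ρ(·, 0).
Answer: ρ(x, t) = -t + x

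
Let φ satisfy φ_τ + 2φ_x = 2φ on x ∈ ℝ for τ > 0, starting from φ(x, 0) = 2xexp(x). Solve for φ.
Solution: Substitute φ = exp(x)u.
Then φ_x = exp(x)(u_x + u), φ_τ = exp(x)u_τ; substituting and dividing by exp(x), the lower-order terms cancel: u_τ + 2u_x = 0 (standard advection equation).
Data for u: u(x,0) = exp(-x)φ(x,0) = 2x.
By characteristics (dx/dτ = 2), u(x,τ) = f(x - 2τ) with f = u(·, 0).
So u(x,τ) = 2x - 4τ, and φ(x,τ) = exp(x)u(x,τ).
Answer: φ(x, τ) = 2xexp(x) - 4τexp(x)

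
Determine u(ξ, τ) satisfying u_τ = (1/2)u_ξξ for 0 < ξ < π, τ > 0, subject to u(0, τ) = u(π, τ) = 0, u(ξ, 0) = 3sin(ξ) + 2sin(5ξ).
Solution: Separating variables: u = Σ c_n exp(-n²τ/2) sin(nξ). From u(ξ,0) = 3sin(ξ) + 2sin(5ξ): c_1=3, c_5=2.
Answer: u(ξ, τ) = 3exp(-τ/2)sin(ξ) + 2exp(-25τ/2)sin(5ξ)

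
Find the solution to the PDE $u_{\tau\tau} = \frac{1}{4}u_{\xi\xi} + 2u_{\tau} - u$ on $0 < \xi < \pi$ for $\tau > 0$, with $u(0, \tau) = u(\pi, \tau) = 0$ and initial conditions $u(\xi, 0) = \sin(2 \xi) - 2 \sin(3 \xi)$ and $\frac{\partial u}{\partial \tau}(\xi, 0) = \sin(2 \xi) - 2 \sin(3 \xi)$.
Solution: Substitute $u = e^{\tau}w$.
Then $u_{\tau} = e^{\tau}(w_{\tau} + w)$, $u_{\tau\tau} = e^{\tau}(w_{\tau\tau} + 2w_{\tau} + w)$, $u_{\xi\xi} = e^{\tau}w_{\xi\xi}$; substituting and dividing by $e^{\tau}$, the lower-order terms cancel: $w_{\tau\tau} = \frac{1}{4}w_{\xi\xi}$ (standard wave equation).
Data for $w$: $w(\xi,0) = u(\xi,0) = \sin(2 \xi) - 2 \sin(3 \xi)$; $w_{\tau}(\xi,0) = u_{\tau}(\xi,0) - u(\xi,0) = 0$. The boundary conditions carry over: $w(0,\tau) = w(\pi,\tau) = 0$.
Separating variables: $w = \sum [A_n \cos(\omega_n \tau) + B_n \sin(\omega_n \tau)] \sin(n\xi)$, $\omega_n = n/2$. From ICs: $A_2=1, A_3=-2$.
So $w(\xi,\tau) = \sin(2 \xi) \cos(\tau) - 2 \sin(3 \xi) \cos(3 \tau/2)$, and $u(\xi,\tau) = e^{\tau}w(\xi,\tau)$.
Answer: $u(\xi, \tau) = e^{\tau} \sin(2 \xi) \cos(\tau) - 2 e^{\tau} \sin(3 \xi) \cos(3 \tau/2)$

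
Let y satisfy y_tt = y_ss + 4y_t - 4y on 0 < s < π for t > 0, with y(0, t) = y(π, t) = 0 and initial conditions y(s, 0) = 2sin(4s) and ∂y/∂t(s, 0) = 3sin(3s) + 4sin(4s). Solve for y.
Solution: Substitute y = exp(2t)u, i.e. u = exp(-2t)y.
By the product rule, y_t = exp(2t)(u_t + 2u), y_tt = exp(2t)(u_tt + 4u_t + 4u), y_ss = exp(2t)u_ss.
Substituting into the PDE and dividing by exp(2t): u_tt + 4u_t + 4u = u_ss + 4(u_t + 2u) - 4u.
The lower-order terms cancel, leaving the standard wave equation u_tt = u_ss.
Initial data for u: u(s,0) = y(s,0) = 2sin(4s); u_t(s,0) = y_t(s,0) - 2y(s,0) = 3sin(3s). The boundary conditions carry over: u(0,t) = u(π,t) = 0.
Solve for u:
  Using separation of variables u = X(s)T(t):
  Eigenfunctions: sin(ns), n = 1, 2, 3, ...
  General solution: u(s, t) = Σ [A_n cos(n t) + B_n sin(n t)] sin(ns)
  From u(s,0) = 2sin(4s): A_4=2. From u_t(s,0) = 3sin(3s), using u_t(s,0) = Σ ω_n B_n sin(ns) with ω_n = n: B_3 = 3/3 = 1.
Hence u(s,t) = sin(3s)sin(3t) + 2sin(4s)cos(4t).
Transform back: y(s,t) = exp(2t)u(s,t).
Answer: y(s, t) = exp(2t)sin(3s)sin(3t) + 2exp(2t)sin(4s)cos(4t)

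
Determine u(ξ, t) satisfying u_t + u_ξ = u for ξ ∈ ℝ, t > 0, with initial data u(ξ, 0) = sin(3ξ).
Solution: Substitute u = exp(t)w, i.e. w = exp(-t)u.
By the product rule, u_t = exp(t)(w_t + w), u_ξ = exp(t)w_ξ.
Substituting into the PDE and dividing by exp(t): w_t + w + w_ξ = w.
The lower-order terms cancel, leaving the standard advection equation w_t + w_ξ = 0.
Initial data for w: w(ξ,0) = u(ξ,0) = sin(3ξ).
Solve for w:
  By method of characteristics (waves move right with speed 1):
  Along characteristics ξ - t = const, w is constant, so w(ξ,t) = f(ξ - t) with f = w(·, 0).
Hence w(ξ,t) = -sin(3t - 3ξ).
Transform back: u(ξ,t) = exp(t)w(ξ,t).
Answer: u(ξ, t) = -exp(t)sin(3t - 3ξ)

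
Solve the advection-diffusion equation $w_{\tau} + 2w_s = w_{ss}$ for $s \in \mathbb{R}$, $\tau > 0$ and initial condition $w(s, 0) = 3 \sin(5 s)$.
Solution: Moving frame: $\eta = s - 2\tau$, $\sigma = \tau$, $w = u(\eta,\sigma)$, so $w_{\tau} = u_{\sigma} - 2u_{\eta}$ and $w_{ss} = u_{\eta\eta}$.
Hence $w_{\tau} + 2w_s = u_{\sigma}$ and the PDE becomes the heat equation $u_{\sigma} = u_{\eta\eta}$ on $\eta \in \mathbb{R}$.
Initial data: $u(\eta,0) = w(\eta,0) = 3 \sin(5 \eta)$. Each mode $\sin(n\eta)$ decays as $e^{-n^2\sigma}$ on $\mathbb{R}$, so $u(\eta,\sigma) = \sum c_n e^{-n^2\sigma} \sin(n\eta)$ with $c_5=3$: $u(\eta,\sigma) = 3 e^{-25 \sigma} \sin(5 \eta)$.
Substituting back: $w(s,\tau) = u(s - 2\tau, \tau)$.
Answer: $w(s, \tau) = -3 e^{-25 \tau} \sin(10 \tau - 5 s)$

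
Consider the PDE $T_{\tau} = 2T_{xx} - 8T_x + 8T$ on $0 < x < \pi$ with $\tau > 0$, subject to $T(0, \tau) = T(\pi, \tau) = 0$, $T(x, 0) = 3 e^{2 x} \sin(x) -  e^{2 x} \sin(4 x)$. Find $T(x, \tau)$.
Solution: Substitute $T = e^{2x}u$.
Then $T_x = e^{2x}(u_x + 2u)$, $T_{xx} = e^{2x}(u_{xx} + 4u_x + 4u)$, $T_{\tau} = e^{2x}u_{\tau}$; substituting and dividing by $e^{2x}$, the lower-order terms cancel: $u_{\tau} = 2u_{xx}$ (standard heat equation).
Data for $u$: $u(x,0) = e^{-2x}T(x,0) = 3 \sin(x) - \sin(4 x)$. The boundary conditions carry over: $u(0,\tau) = u(\pi,\tau) = 0$.
Separating variables: $u = \sum c_n e^{-2n^2\tau} \sin(nx)$. From $u(x,0) = 3 \sin(x) - \sin(4 x)$: $c_1=3, c_4=-1$.
So $u(x,\tau) = 3 e^{-2 \tau} \sin(x) - e^{-32 \tau} \sin(4 x)$, and $T(x,\tau) = e^{2x}u(x,\tau)$.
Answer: $T(x, \tau) = 3 e^{-2 \tau} e^{2 x} \sin(x) -  e^{-32 \tau} e^{2 x} \sin(4 x)$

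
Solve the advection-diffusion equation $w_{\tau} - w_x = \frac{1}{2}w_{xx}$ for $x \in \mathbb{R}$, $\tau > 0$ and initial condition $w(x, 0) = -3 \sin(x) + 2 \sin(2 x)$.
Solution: Moving frame: $\eta = x + \tau$, $\sigma = \tau$, $w = u(\eta,\sigma)$, so $w_{\tau} = u_{\sigma} + u_{\eta}$ and $w_{xx} = u_{\eta\eta}$.
Hence $w_{\tau} - w_x = u_{\sigma}$ and the PDE becomes the heat equation $u_{\sigma} = \frac{1}{2}u_{\eta\eta}$ on $\eta \in \mathbb{R}$.
Initial data: $u(\eta,0) = w(\eta,0) = -3 \sin(\eta) + 2 \sin(2 \eta)$. Each mode $\sin(n\eta)$ decays as $e^{-n^2\sigma/2}$ on $\mathbb{R}$, so $u(\eta,\sigma) = \sum c_n e^{-n^2\sigma/2} \sin(n\eta)$ with $c_1=-3, c_2=2$: $u(\eta,\sigma) = 2 e^{-2 \sigma} \sin(2 \eta) - 3 e^{-\sigma/2} \sin(\eta)$.
Substituting back: $w(x,\tau) = u(x + \tau, \tau)$.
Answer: $w(x, \tau) = 2 e^{-2 \tau} \sin(2 \tau + 2 x) - 3 e^{-\tau/2} \sin(\tau + x)$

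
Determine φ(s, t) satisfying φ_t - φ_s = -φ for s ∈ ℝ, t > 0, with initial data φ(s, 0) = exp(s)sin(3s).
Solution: Substitute φ = exp(s)u, i.e. u = exp(-s)φ.
By the product rule, φ_s = exp(s)(u_s + u), φ_t = exp(s)u_t.
Substituting into the PDE and dividing by exp(s): u_t - (u_s + u) = -u.
The lower-order terms cancel, leaving the standard advection equation u_t - u_s = 0.
Initial data for u: u(s,0) = exp(-s)φ(s,0) = sin(3s).
Solve for u:
  By method of characteristics (waves move left with speed 1):
  Along characteristics s + t = const, u is constant, so u(s,t) = f(s + t) with f = u(·, 0).
Hence u(s,t) = sin(3s + 3t).
Transform back: φ(s,t) = exp(s)u(s,t).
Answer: φ(s, t) = exp(s)sin(3s + 3t)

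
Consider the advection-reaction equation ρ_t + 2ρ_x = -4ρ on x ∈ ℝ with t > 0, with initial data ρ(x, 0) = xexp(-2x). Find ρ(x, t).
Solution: Substitute ρ = exp(-2x)u, i.e. u = exp(2x)ρ.
By the product rule, ρ_x = exp(-2x)(u_x - 2u), ρ_t = exp(-2x)u_t.
Substituting into the PDE and dividing by exp(-2x): u_t + 2(u_x - 2u) = -4u.
The lower-order terms cancel, leaving the standard advection equation u_t + 2u_x = 0.
Initial data for u: u(x,0) = exp(2x)ρ(x,0) = x.
Solve for u:
  By method of characteristics (waves move right with speed 2):
  Along characteristics x - 2t = const, u is constant, so u(x,t) = f(x - 2t) with f = u(·, 0).
Hence u(x,t) = -2t + x.
Transform back: ρ(x,t) = exp(-2x)u(x,t).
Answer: ρ(x, t) = -2texp(-2x) + xexp(-2x)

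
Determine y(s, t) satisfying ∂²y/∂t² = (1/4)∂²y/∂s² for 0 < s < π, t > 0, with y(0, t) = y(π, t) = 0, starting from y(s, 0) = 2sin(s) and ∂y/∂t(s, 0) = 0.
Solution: Separating variables: y = Σ [A_n cos(ω_n t) + B_n sin(ω_n t)] sin(ns), ω_n = n/2. From ICs: A_1=2.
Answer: y(s, t) = 2sin(s)cos(t/2)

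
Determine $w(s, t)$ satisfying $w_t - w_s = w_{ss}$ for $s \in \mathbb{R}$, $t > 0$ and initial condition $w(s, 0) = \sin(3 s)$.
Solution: Moving frame: $\eta = s + t$, $\sigma = t$, $w = u(\eta,\sigma)$, so $w_t = u_{\sigma} + u_{\eta}$ and $w_{ss} = u_{\eta\eta}$.
Hence $w_t - w_s = u_{\sigma}$ and the PDE becomes the heat equation $u_{\sigma} = u_{\eta\eta}$ on $\eta \in \mathbb{R}$.
Initial data: $u(\eta,0) = w(\eta,0) = \sin(3 \eta)$. Each mode $\sin(n\eta)$ decays as $e^{-n^2\sigma}$ on $\mathbb{R}$, so $u(\eta,\sigma) = \sum c_n e^{-n^2\sigma} \sin(n\eta)$ with $c_3=1$: $u(\eta,\sigma) = e^{-9 \sigma} \sin(3 \eta)$.
Substituting back: $w(s,t) = u(s + t, t)$.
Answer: $w(s, t) = e^{-9 t} \sin(3 s + 3 t)$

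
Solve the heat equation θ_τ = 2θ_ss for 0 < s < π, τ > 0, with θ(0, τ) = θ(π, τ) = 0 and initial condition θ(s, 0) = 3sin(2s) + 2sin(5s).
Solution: Separating variables: θ = Σ c_n exp(-2n²τ) sin(ns). From θ(s,0) = 3sin(2s) + 2sin(5s): c_2=3, c_5=2.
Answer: θ(s, τ) = 3exp(-8τ)sin(2s) + 2exp(-50τ)sin(5s)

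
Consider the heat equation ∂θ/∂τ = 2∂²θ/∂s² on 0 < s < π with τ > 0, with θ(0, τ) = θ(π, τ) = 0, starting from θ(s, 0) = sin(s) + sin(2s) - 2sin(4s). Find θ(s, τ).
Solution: Using separation of variables θ = X(s)G(τ):
Eigenfunctions: sin(ns), n = 1, 2, 3, ...
General solution: θ(s, τ) = Σ c_n sin(ns) exp(-2n² τ)
Matching θ(s,0) = sin(s) + sin(2s) - 2sin(4s) term by term: c_1=1, c_2=1, c_4=-2.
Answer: θ(s, τ) = exp(-2τ)sin(s) + exp(-8τ)sin(2s) - 2exp(-32τ)sin(4s)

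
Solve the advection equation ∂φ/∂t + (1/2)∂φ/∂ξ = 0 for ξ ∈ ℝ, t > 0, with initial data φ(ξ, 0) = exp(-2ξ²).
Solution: By method of characteristics (waves move right with speed 1/2):
Along characteristics ξ - (1/2)t = const, φ is constant, so φ(ξ,t) = f(ξ - (1/2)t) with f = φ(·, 0).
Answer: φ(ξ, t) = exp(-2(-t/2 + ξ)²)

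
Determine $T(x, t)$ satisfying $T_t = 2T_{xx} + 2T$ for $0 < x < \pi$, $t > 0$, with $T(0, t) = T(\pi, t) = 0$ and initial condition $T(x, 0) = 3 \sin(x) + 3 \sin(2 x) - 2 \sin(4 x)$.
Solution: Substitute $T = e^{2t}u$, i.e. $u = e^{-2t}T$.
By the product rule, $T_t = e^{2t}(u_t + 2u)$, $T_{xx} = e^{2t}u_{xx}$.
Substituting into the PDE and dividing by $e^{2t}$: $u_t + 2u = 2u_{xx} + 2u$.
The lower-order terms cancel, leaving the standard heat equation $u_t = 2u_{xx}$.
Initial data for $u$: $u(x,0) = T(x,0) = 3 \sin(x) + 3 \sin(2 x) - 2 \sin(4 x)$. The boundary conditions carry over: $u(0,t) = u(\pi,t) = 0$.
Solve for $u$:
  Using separation of variables $u = X(x)G(t)$:
  Eigenfunctions: $\sin(nx)$, $n = 1, 2, 3, \ldots$
  General solution: $u(x, t) = \sum c_n \sin(nx) e^{-2n^2 t}$
  Matching $u(x,0) = 3 \sin(x) + 3 \sin(2 x) - 2 \sin(4 x)$ term by term: $c_1=3, c_2=3, c_4=-2$.
Hence $u(x,t) = 3 e^{-2 t} \sin(x) + 3 e^{-8 t} \sin(2 x) - 2 e^{-32 t} \sin(4 x)$.
Transform back: $T(x,t) = e^{2t}u(x,t)$.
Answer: $T(x, t) = 3 \sin(x) + 3 e^{-6 t} \sin(2 x) - 2 e^{-30 t} \sin(4 x)$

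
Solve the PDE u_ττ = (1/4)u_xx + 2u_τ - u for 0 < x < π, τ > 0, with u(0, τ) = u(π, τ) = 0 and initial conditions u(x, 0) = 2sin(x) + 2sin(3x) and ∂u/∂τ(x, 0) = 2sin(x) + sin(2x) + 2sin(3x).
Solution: Substitute u = exp(τ)w.
Then u_τ = exp(τ)(w_τ + w), u_ττ = exp(τ)(w_ττ + 2w_τ + w), u_xx = exp(τ)w_xx; substituting and dividing by exp(τ), the lower-order terms cancel: w_ττ = (1/4)w_xx (standard wave equation).
Data for w: w(x,0) = u(x,0) = 2sin(x) + 2sin(3x); w_τ(x,0) = u_τ(x,0) - u(x,0) = sin(2x). The boundary conditions carry over: w(0,τ) = w(π,τ) = 0.
Separating variables: w = Σ [A_n cos(ω_n τ) + B_n sin(ω_n τ)] sin(nx), ω_n = n/2. From ICs (B_n = velocity coefficient / ω_n): A_1=2, A_3=2, B_2=1.
So w(x,τ) = 2sin(x)cos(τ/2) + sin(2x)sin(τ) + 2sin(3x)cos(3τ/2), and u(x,τ) = exp(τ)w(x,τ).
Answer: u(x, τ) = 2exp(τ)sin(x)cos(τ/2) + exp(τ)sin(2x)sin(τ) + 2exp(τ)sin(3x)cos(3τ/2)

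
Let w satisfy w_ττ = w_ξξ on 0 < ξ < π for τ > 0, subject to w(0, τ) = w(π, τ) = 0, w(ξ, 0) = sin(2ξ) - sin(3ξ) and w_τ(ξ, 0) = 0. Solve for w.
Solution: Using separation of variables w = X(ξ)T(τ):
Eigenfunctions: sin(nξ), n = 1, 2, 3, ...
General solution: w(ξ, τ) = Σ [A_n cos(n τ) + B_n sin(n τ)] sin(nξ)
From w(ξ,0) = sin(2ξ) - sin(3ξ): A_2=1, A_3=-1. From w_τ(ξ,0) = 0: all B_n = 0.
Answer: w(ξ, τ) = sin(2ξ)cos(2τ) - sin(3ξ)cos(3τ)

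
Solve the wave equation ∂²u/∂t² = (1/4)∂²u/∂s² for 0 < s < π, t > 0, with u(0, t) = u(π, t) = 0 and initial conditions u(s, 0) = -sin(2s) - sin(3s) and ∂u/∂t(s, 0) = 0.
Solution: Using separation of variables u = X(s)T(t):
Eigenfunctions: sin(ns), n = 1, 2, 3, ...
General solution: u(s, t) = Σ [A_n cos(n t/2) + B_n sin(n t/2)] sin(ns)
From u(s,0) = -sin(2s) - sin(3s): A_2=-1, A_3=-1. From u_t(s,0) = 0: all B_n = 0.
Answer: u(s, t) = -sin(2s)cos(t) - sin(3s)cos(3t/2)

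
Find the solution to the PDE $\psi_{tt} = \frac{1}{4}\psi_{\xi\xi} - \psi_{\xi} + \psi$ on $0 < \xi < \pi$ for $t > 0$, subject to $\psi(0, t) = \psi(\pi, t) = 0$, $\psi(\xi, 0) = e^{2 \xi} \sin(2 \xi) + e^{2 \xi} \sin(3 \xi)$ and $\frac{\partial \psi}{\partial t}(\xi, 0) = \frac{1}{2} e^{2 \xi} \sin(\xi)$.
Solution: Substitute $\psi = e^{2\xi}u$, i.e. $u = e^{-2\xi}\psi$.
By the product rule, $\psi_{\xi} = e^{2\xi}(u_{\xi} + 2u)$, $\psi_{\xi\xi} = e^{2\xi}(u_{\xi\xi} + 4u_{\xi} + 4u)$, $\psi_{tt} = e^{2\xi}u_{tt}$.
Substituting into the PDE and dividing by $e^{2\xi}$: $u_{tt} = \frac{1}{4}(u_{\xi\xi} + 4u_{\xi} + 4u) - (u_{\xi} + 2u) + u$.
The lower-order terms cancel, leaving the standard wave equation $u_{tt} = \frac{1}{4}u_{\xi\xi}$.
Initial data for $u$: $u(\xi,0) = e^{-2\xi}\psi(\xi,0) = \sin(2 \xi) + \sin(3 \xi)$; $u_t(\xi,0) = e^{-2\xi}\psi_t(\xi,0) = \frac{1}{2} \sin(\xi)$. The boundary conditions carry over: $u(0,t) = u(\pi,t) = 0$.
Solve for $u$:
  Using separation of variables $u = X(\xi)T(t)$:
  Eigenfunctions: $\sin(n\xi)$, $n = 1, 2, 3, \ldots$
  General solution: $u(\xi, t) = \sum [A_n \cos(n t/2) + B_n \sin(n t/2)] \sin(n\xi)$
  From $u(\xi,0) = \sin(2 \xi) + \sin(3 \xi)$: $A_2=1, A_3=1$. From $u_t(\xi,0) = \frac{1}{2} \sin(\xi)$, using $u_t(\xi,0) = \sum \omega_n B_n \sin(n\xi)$ with $\omega_n = n/2$: $B_1 = (1/2)/(1/2) = 1$.
Hence $u(\xi,t) = \sin(t/2) \sin(\xi) + \sin(2 \xi) \cos(t) + \sin(3 \xi) \cos(3 t/2)$.
Transform back: $\psi(\xi,t) = e^{2\xi}u(\xi,t)$.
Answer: $\psi(\xi, t) = e^{2 \xi} \sin(\xi) \sin(t/2) + e^{2 \xi} \sin(2 \xi) \cos(t) + e^{2 \xi} \sin(3 \xi) \cos(3 t/2)$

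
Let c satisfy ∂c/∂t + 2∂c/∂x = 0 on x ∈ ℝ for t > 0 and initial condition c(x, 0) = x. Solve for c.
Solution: By method of characteristics (waves move right with speed 2):
Along characteristics x - 2t = const, c is constant, so c(x,t) = f(x - 2t) with f = c(·, 0).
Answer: c(x, t) = -2t + x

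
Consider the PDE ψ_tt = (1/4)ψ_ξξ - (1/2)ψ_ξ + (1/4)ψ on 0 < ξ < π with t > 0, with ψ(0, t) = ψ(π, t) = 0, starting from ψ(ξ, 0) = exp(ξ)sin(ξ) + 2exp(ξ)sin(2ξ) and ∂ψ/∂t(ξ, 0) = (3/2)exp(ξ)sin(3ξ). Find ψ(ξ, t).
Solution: Substitute ψ = exp(ξ)u, i.e. u = exp(-ξ)ψ.
By the product rule, ψ_ξ = exp(ξ)(u_ξ + u), ψ_ξξ = exp(ξ)(u_ξξ + 2u_ξ + u), ψ_tt = exp(ξ)u_tt.
Substituting into the PDE and dividing by exp(ξ): u_tt = (1/4)(u_ξξ + 2u_ξ + u) - (1/2)(u_ξ + u) + (1/4)u.
The lower-order terms cancel, leaving the standard wave equation u_tt = (1/4)u_ξξ.
Initial data for u: u(ξ,0) = exp(-ξ)ψ(ξ,0) = sin(ξ) + 2sin(2ξ); u_t(ξ,0) = exp(-ξ)ψ_t(ξ,0) = (3/2)sin(3ξ). The boundary conditions carry over: u(0,t) = u(π,t) = 0.
Solve for u:
  Using separation of variables u = X(ξ)T(t):
  Eigenfunctions: sin(nξ), n = 1, 2, 3, ...
  General solution: u(ξ, t) = Σ [A_n cos(n t/2) + B_n sin(n t/2)] sin(nξ)
  From u(ξ,0) = sin(ξ) + 2sin(2ξ): A_1=1, A_2=2. From u_t(ξ,0) = (3/2)sin(3ξ), using u_t(ξ,0) = Σ ω_n B_n sin(nξ) with ω_n = n/2: B_3 = (3/2)/(3/2) = 1.
Hence u(ξ,t) = sin(3t/2)sin(3ξ) + sin(ξ)cos(t/2) + 2sin(2ξ)cos(t).
Transform back: ψ(ξ,t) = exp(ξ)u(ξ,t).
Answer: ψ(ξ, t) = exp(ξ)sin(3t/2)sin(3ξ) + exp(ξ)sin(ξ)cos(t/2) + 2exp(ξ)sin(2ξ)cos(t)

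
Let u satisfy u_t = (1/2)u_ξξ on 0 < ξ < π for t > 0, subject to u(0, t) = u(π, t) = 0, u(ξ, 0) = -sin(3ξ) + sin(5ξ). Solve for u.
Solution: Using separation of variables u = X(ξ)T(t):
Eigenfunctions: sin(nξ), n = 1, 2, 3, ...
General solution: u(ξ, t) = Σ c_n sin(nξ) exp(-n² t/2)
Matching u(ξ,0) = -sin(3ξ) + sin(5ξ) term by term: c_3=-1, c_5=1.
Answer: u(ξ, t) = -exp(-9t/2)sin(3ξ) + exp(-25t/2)sin(5ξ)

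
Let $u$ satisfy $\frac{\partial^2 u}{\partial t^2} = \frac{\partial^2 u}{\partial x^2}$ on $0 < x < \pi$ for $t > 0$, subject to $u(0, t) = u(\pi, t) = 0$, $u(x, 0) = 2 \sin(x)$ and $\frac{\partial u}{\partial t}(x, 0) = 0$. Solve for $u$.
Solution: Using separation of variables $u = X(x)T(t)$:
Eigenfunctions: $\sin(nx)$, $n = 1, 2, 3, \ldots$
General solution: $u(x, t) = \sum [A_n \cos(n t) + B_n \sin(n t)] \sin(nx)$
From $u(x,0) = 2 \sin(x)$: $A_1=2$. From $u_t(x,0) = 0$: all $B_n = 0$.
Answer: $u(x, t) = 2 \sin(x) \cos(t)$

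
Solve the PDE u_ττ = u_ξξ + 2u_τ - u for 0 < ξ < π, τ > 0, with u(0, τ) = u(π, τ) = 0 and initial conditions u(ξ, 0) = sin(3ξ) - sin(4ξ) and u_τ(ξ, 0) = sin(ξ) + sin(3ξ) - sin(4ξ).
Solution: Substitute u = exp(τ)w, i.e. w = exp(-τ)u.
By the product rule, u_τ = exp(τ)(w_τ + w), u_ττ = exp(τ)(w_ττ + 2w_τ + w), u_ξξ = exp(τ)w_ξξ.
Substituting into the PDE and dividing by exp(τ): w_ττ + 2w_τ + w = w_ξξ + 2(w_τ + w) - w.
The lower-order terms cancel, leaving the standard wave equation w_ττ = w_ξξ.
Initial data for w: w(ξ,0) = u(ξ,0) = sin(3ξ) - sin(4ξ); w_τ(ξ,0) = u_τ(ξ,0) - u(ξ,0) = sin(ξ). The boundary conditions carry over: w(0,τ) = w(π,τ) = 0.
Solve for w:
  Using separation of variables w = X(ξ)T(τ):
  Eigenfunctions: sin(nξ), n = 1, 2, 3, ...
  General solution: w(ξ, τ) = Σ [A_n cos(n τ) + B_n sin(n τ)] sin(nξ)
  From w(ξ,0) = sin(3ξ) - sin(4ξ): A_3=1, A_4=-1. From w_τ(ξ,0) = sin(ξ), using w_τ(ξ,0) = Σ ω_n B_n sin(nξ) with ω_n = n: B_1 = 1/1 = 1.
Hence w(ξ,τ) = sin(ξ)sin(τ) + sin(3ξ)cos(3τ) - sin(4ξ)cos(4τ).
Transform back: u(ξ,τ) = exp(τ)w(ξ,τ).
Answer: u(ξ, τ) = exp(τ)sin(ξ)sin(τ) + exp(τ)sin(3ξ)cos(3τ) - exp(τ)sin(4ξ)cos(4τ)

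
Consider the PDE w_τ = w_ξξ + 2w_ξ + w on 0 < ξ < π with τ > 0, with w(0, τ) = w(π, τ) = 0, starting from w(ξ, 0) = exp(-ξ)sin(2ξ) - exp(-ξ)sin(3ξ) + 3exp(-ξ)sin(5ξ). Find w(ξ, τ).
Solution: Substitute w = exp(-ξ)u, i.e. u = exp(ξ)w.
By the product rule, w_ξ = exp(-ξ)(u_ξ - u), w_ξξ = exp(-ξ)(u_ξξ - 2u_ξ + u), w_τ = exp(-ξ)u_τ.
Substituting into the PDE and dividing by exp(-ξ): u_τ = (u_ξξ - 2u_ξ + u) + 2(u_ξ - u) + u.
The lower-order terms cancel, leaving the standard heat equation u_τ = u_ξξ.
Initial data for u: u(ξ,0) = exp(ξ)w(ξ,0) = sin(2ξ) - sin(3ξ) + 3sin(5ξ). The boundary conditions carry over: u(0,τ) = u(π,τ) = 0.
Solve for u:
  Using separation of variables u = X(ξ)T(τ):
  Eigenfunctions: sin(nξ), n = 1, 2, 3, ...
  General solution: u(ξ, τ) = Σ c_n sin(nξ) exp(-n² τ)
  Matching u(ξ,0) = sin(2ξ) - sin(3ξ) + 3sin(5ξ) term by term: c_2=1, c_3=-1, c_5=3.
Hence u(ξ,τ) = exp(-4τ)sin(2ξ) - exp(-9τ)sin(3ξ) + 3exp(-25τ)sin(5ξ).
Transform back: w(ξ,τ) = exp(-ξ)u(ξ,τ).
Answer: w(ξ, τ) = exp(-ξ)exp(-4τ)sin(2ξ) - exp(-ξ)exp(-9τ)sin(3ξ) + 3exp(-ξ)exp(-25τ)sin(5ξ)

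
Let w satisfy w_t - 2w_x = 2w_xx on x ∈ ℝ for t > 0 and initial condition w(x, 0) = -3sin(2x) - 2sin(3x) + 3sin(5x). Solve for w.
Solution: Change to a moving frame: let η = x + 2t, σ = t and write w(x,t) = u(η,σ).
By the chain rule w_t = u_σ + 2u_η, w_x = u_η, w_xx = u_ηη.
Then w_t - 2w_x = u_σ: the advection term cancels and the PDE becomes the heat equation u_σ = 2u_ηη on η ∈ ℝ.
Initial data: u(η,0) = w(η,0) = -3sin(2η) - 2sin(3η) + 3sin(5η).
On η ∈ ℝ each mode satisfies (sin(nη))″ = -n² sin(nη), so exp(-2n²σ) sin(nη) solves the heat equation; by superposition u(η,σ) = Σ c_n exp(-2n²σ) sin(nη).
Reading off the coefficients: c_2=-3, c_3=-2, c_5=3, so u(η,σ) = -3exp(-8σ)sin(2η) - 2exp(-18σ)sin(3η) + 3exp(-50σ)sin(5η).
Substituting back η = x + 2t, σ = t: w(x,t) = u(x + 2t, t).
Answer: w(x, t) = -3exp(-8t)sin(4t + 2x) - 2exp(-18t)sin(6t + 3x) + 3exp(-50t)sin(10t + 5x)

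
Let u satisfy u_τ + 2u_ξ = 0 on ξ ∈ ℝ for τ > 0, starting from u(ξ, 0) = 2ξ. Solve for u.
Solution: By characteristics (dξ/dτ = 2), u(ξ,τ) = f(ξ - 2τ) with f = u(·, 0).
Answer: u(ξ, τ) = 2ξ - 4τ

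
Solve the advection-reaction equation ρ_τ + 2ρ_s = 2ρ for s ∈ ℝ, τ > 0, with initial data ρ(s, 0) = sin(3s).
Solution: Substitute ρ = exp(2τ)u.
Then ρ_τ = exp(2τ)(u_τ + 2u), ρ_s = exp(2τ)u_s; substituting and dividing by exp(2τ), the lower-order terms cancel: u_τ + 2u_s = 0 (standard advection equation).
Data for u: u(s,0) = ρ(s,0) = sin(3s).
By characteristics (ds/dτ = 2), u(s,τ) = f(s - 2τ) with f = u(·, 0).
So u(s,τ) = sin(3s - 6τ), and ρ(s,τ) = exp(2τ)u(s,τ).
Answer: ρ(s, τ) = exp(2τ)sin(3s - 6τ)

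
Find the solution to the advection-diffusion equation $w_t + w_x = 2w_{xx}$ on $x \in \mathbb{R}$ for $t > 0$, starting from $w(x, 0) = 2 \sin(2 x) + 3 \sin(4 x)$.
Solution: Moving frame: $\eta = x - t$, $\sigma = t$, $w = u(\eta,\sigma)$, so $w_t = u_{\sigma} - u_{\eta}$ and $w_{xx} = u_{\eta\eta}$.
Hence $w_t + w_x = u_{\sigma}$ and the PDE becomes the heat equation $u_{\sigma} = 2u_{\eta\eta}$ on $\eta \in \mathbb{R}$.
Initial data: $u(\eta,0) = w(\eta,0) = 2 \sin(2 \eta) + 3 \sin(4 \eta)$. Each mode $\sin(n\eta)$ decays as $e^{-2n^2\sigma}$ on $\mathbb{R}$, so $u(\eta,\sigma) = \sum c_n e^{-2n^2\sigma} \sin(n\eta)$ with $c_2=2, c_4=3$: $u(\eta,\sigma) = 2 e^{-8 \sigma} \sin(2 \eta) + 3 e^{-32 \sigma} \sin(4 \eta)$.
Substituting back: $w(x,t) = u(x - t, t)$.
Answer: $w(x, t) = -2 e^{-8 t} \sin(2 t - 2 x) - 3 e^{-32 t} \sin(4 t - 4 x)$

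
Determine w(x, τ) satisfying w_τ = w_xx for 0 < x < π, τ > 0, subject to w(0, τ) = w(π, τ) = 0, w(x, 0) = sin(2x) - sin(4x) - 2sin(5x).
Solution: Using separation of variables w = X(x)T(τ):
Eigenfunctions: sin(nx), n = 1, 2, 3, ...
General solution: w(x, τ) = Σ c_n sin(nx) exp(-n² τ)
Matching w(x,0) = sin(2x) - sin(4x) - 2sin(5x) term by term: c_2=1, c_4=-1, c_5=-2.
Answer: w(x, τ) = exp(-4τ)sin(2x) - exp(-16τ)sin(4x) - 2exp(-25τ)sin(5x)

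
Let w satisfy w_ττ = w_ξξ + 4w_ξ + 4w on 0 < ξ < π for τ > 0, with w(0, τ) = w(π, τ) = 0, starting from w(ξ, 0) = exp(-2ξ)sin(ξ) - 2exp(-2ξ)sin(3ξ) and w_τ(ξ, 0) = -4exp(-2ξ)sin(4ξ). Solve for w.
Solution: Substitute w = exp(-2ξ)u, i.e. u = exp(2ξ)w.
By the product rule, w_ξ = exp(-2ξ)(u_ξ - 2u), w_ξξ = exp(-2ξ)(u_ξξ - 4u_ξ + 4u), w_ττ = exp(-2ξ)u_ττ.
Substituting into the PDE and dividing by exp(-2ξ): u_ττ = (u_ξξ - 4u_ξ + 4u) + 4(u_ξ - 2u) + 4u.
The lower-order terms cancel, leaving the standard wave equation u_ττ = u_ξξ.
Initial data for u: u(ξ,0) = exp(2ξ)w(ξ,0) = sin(ξ) - 2sin(3ξ); u_τ(ξ,0) = exp(2ξ)w_τ(ξ,0) = -4sin(4ξ). The boundary conditions carry over: u(0,τ) = u(π,τ) = 0.
Solve for u:
  Using separation of variables u = X(ξ)T(τ):
  Eigenfunctions: sin(nξ), n = 1, 2, 3, ...
  General solution: u(ξ, τ) = Σ [A_n cos(n τ) + B_n sin(n τ)] sin(nξ)
  From u(ξ,0) = sin(ξ) - 2sin(3ξ): A_1=1, A_3=-2. From u_τ(ξ,0) = -4sin(4ξ), using u_τ(ξ,0) = Σ ω_n B_n sin(nξ) with ω_n = n: B_4 = (-4)/4 = -1.
Hence u(ξ,τ) = sin(ξ)cos(τ) - 2sin(3ξ)cos(3τ) - sin(4ξ)sin(4τ).
Transform back: w(ξ,τ) = exp(-2ξ)u(ξ,τ).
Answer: w(ξ, τ) = exp(-2ξ)sin(ξ)cos(τ) - 2exp(-2ξ)sin(3ξ)cos(3τ) - exp(-2ξ)sin(4ξ)sin(4τ)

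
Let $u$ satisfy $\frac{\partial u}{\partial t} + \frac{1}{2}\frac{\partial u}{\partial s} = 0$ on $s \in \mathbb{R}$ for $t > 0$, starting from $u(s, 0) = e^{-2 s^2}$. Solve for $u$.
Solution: By characteristics ($ds/dt = 1/2$), $u(s,t) = f(s - \frac{1}{2}t)$ with $f = u( \cdot , 0)$.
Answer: $u(s, t) = e^{-2 (s - t/2)^2}$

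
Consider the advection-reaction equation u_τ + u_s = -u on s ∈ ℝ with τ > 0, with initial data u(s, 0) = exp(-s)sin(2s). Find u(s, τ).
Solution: Substitute u = exp(-s)w.
Then u_s = exp(-s)(w_s - w), u_τ = exp(-s)w_τ; substituting and dividing by exp(-s), the lower-order terms cancel: w_τ + w_s = 0 (standard advection equation).
Data for w: w(s,0) = exp(s)u(s,0) = sin(2s).
By characteristics (ds/dτ = 1), w(s,τ) = f(s - τ) with f = w(·, 0).
So w(s,τ) = sin(2s - 2τ), and u(s,τ) = exp(-s)w(s,τ).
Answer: u(s, τ) = exp(-s)sin(2s - 2τ)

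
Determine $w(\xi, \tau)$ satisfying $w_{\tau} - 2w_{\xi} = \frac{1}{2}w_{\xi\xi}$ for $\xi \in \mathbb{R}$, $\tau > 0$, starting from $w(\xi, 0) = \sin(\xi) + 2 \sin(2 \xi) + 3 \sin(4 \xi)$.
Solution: Moving frame: $\eta = \xi + 2\tau$, $\sigma = \tau$, $w = u(\eta,\sigma)$, so $w_{\tau} = u_{\sigma} + 2u_{\eta}$ and $w_{\xi\xi} = u_{\eta\eta}$.
Hence $w_{\tau} - 2w_{\xi} = u_{\sigma}$ and the PDE becomes the heat equation $u_{\sigma} = \frac{1}{2}u_{\eta\eta}$ on $\eta \in \mathbb{R}$.
Initial data: $u(\eta,0) = w(\eta,0) = \sin(\eta) + 2 \sin(2 \eta) + 3 \sin(4 \eta)$. Each mode $\sin(n\eta)$ decays as $e^{-n^2\sigma/2}$ on $\mathbb{R}$, so $u(\eta,\sigma) = \sum c_n e^{-n^2\sigma/2} \sin(n\eta)$ with $c_1=1, c_2=2, c_4=3$: $u(\eta,\sigma) = 2 e^{-2 \sigma} \sin(2 \eta) + 3 e^{-8 \sigma} \sin(4 \eta) + e^{-\sigma/2} \sin(\eta)$.
Substituting back: $w(\xi,\tau) = u(\xi + 2\tau, \tau)$.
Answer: $w(\xi, \tau) = 2 e^{-2 \tau} \sin(4 \tau + 2 \xi) + 3 e^{-8 \tau} \sin(8 \tau + 4 \xi) + e^{-\tau/2} \sin(2 \tau + \xi)$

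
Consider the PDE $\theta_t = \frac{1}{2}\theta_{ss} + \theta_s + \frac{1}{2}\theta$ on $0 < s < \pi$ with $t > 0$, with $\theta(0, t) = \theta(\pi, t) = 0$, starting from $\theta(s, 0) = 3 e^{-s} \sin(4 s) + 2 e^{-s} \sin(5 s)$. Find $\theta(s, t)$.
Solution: Substitute $\theta = e^{-s}u$.
Then $\theta_s = e^{-s}(u_s - u)$, $\theta_{ss} = e^{-s}(u_{ss} - 2u_s + u)$, $\theta_t = e^{-s}u_t$; substituting and dividing by $e^{-s}$, the lower-order terms cancel: $u_t = \frac{1}{2}u_{ss}$ (standard heat equation).
Data for $u$: $u(s,0) = e^{s}\theta(s,0) = 3 \sin(4 s) + 2 \sin(5 s)$. The boundary conditions carry over: $u(0,t) = u(\pi,t) = 0$.
Separating variables: $u = \sum c_n e^{-n^2t/2} \sin(ns)$. From $u(s,0) = 3 \sin(4 s) + 2 \sin(5 s)$: $c_4=3, c_5=2$.
So $u(s,t) = 3 e^{-8 t} \sin(4 s) + 2 e^{-25 t/2} \sin(5 s)$, and $\theta(s,t) = e^{-s}u(s,t)$.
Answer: $\theta(s, t) = 3 e^{-s} e^{-8 t} \sin(4 s) + 2 e^{-s} e^{-25 t/2} \sin(5 s)$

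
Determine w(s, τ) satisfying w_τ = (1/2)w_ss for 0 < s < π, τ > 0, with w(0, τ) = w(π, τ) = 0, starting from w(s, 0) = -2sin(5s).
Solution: Separating variables: w = Σ c_n exp(-n²τ/2) sin(ns). From w(s,0) = -2sin(5s): c_5=-2.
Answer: w(s, τ) = -2exp(-25τ/2)sin(5s)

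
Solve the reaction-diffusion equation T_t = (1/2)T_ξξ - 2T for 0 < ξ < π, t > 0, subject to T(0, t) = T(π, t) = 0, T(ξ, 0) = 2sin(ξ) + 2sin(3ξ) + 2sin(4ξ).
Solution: Substitute T = exp(-2t)u, i.e. u = exp(2t)T.
By the product rule, T_t = exp(-2t)(u_t - 2u), T_ξξ = exp(-2t)u_ξξ.
Substituting into the PDE and dividing by exp(-2t): u_t - 2u = (1/2)u_ξξ - 2u.
The lower-order terms cancel, leaving the standard heat equation u_t = (1/2)u_ξξ.
Initial data for u: u(ξ,0) = T(ξ,0) = 2sin(ξ) + 2sin(3ξ) + 2sin(4ξ). The boundary conditions carry over: u(0,t) = u(π,t) = 0.
Solve for u:
  Using separation of variables u = X(ξ)G(t):
  Eigenfunctions: sin(nξ), n = 1, 2, 3, ...
  General solution: u(ξ, t) = Σ c_n sin(nξ) exp(-n² t/2)
  Matching u(ξ,0) = 2sin(ξ) + 2sin(3ξ) + 2sin(4ξ) term by term: c_1=2, c_3=2, c_4=2.
Hence u(ξ,t) = 2exp(-8t)sin(4ξ) + 2exp(-t/2)sin(ξ) + 2exp(-9t/2)sin(3ξ).
Transform back: T(ξ,t) = exp(-2t)u(ξ,t).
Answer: T(ξ, t) = 2exp(-10t)sin(4ξ) + 2exp(-5t/2)sin(ξ) + 2exp(-13t/2)sin(3ξ)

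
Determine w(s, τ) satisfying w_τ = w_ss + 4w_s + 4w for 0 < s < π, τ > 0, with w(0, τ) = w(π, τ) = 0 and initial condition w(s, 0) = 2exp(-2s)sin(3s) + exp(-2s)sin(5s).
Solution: Substitute w = exp(-2s)u, i.e. u = exp(2s)w.
By the product rule, w_s = exp(-2s)(u_s - 2u), w_ss = exp(-2s)(u_ss - 4u_s + 4u), w_τ = exp(-2s)u_τ.
Substituting into the PDE and dividing by exp(-2s): u_τ = (u_ss - 4u_s + 4u) + 4(u_s - 2u) + 4u.
The lower-order terms cancel, leaving the standard heat equation u_τ = u_ss.
Initial data for u: u(s,0) = exp(2s)w(s,0) = 2sin(3s) + sin(5s). The boundary conditions carry over: u(0,τ) = u(π,τ) = 0.
Solve for u:
  Using separation of variables u = X(s)T(τ):
  Eigenfunctions: sin(ns), n = 1, 2, 3, ...
  General solution: u(s, τ) = Σ c_n sin(ns) exp(-n² τ)
  Matching u(s,0) = 2sin(3s) + sin(5s) term by term: c_3=2, c_5=1.
Hence u(s,τ) = 2exp(-9τ)sin(3s) + exp(-25τ)sin(5s).
Transform back: w(s,τ) = exp(-2s)u(s,τ).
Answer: w(s, τ) = 2exp(-2s)exp(-9τ)sin(3s) + exp(-2s)exp(-25τ)sin(5s)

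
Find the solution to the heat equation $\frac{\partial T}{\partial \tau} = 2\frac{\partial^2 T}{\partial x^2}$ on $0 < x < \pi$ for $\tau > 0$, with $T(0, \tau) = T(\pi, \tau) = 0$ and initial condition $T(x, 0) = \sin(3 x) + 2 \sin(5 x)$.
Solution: Using separation of variables $T = X(x)G(\tau)$:
Eigenfunctions: $\sin(nx)$, $n = 1, 2, 3, \ldots$
General solution: $T(x, \tau) = \sum c_n \sin(nx) e^{-2n^2 \tau}$
Matching $T(x,0) = \sin(3 x) + 2 \sin(5 x)$ term by term: $c_3=1, c_5=2$.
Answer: $T(x, \tau) = e^{-18 \tau} \sin(3 x) + 2 e^{-50 \tau} \sin(5 x)$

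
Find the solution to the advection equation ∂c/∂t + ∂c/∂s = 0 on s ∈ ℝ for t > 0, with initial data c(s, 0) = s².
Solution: By method of characteristics (waves move right with speed 1):
Along characteristics s - t = const, c is constant, so c(s,t) = f(s - t) with f = c(·, 0).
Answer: c(s, t) = s² - 2st + t²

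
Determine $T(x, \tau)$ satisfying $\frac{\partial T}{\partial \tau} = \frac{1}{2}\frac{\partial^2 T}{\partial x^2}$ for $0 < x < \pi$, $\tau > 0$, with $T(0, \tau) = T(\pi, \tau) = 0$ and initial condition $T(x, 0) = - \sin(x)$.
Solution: Separating variables: $T = \sum c_n e^{-n^2\tau/2} \sin(nx)$. From $T(x,0) = - \sin(x)$: $c_1=-1$.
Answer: $T(x, \tau) = - e^{-\tau/2} \sin(x)$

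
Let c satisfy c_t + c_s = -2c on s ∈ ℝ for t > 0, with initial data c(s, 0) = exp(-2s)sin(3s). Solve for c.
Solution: Substitute c = exp(-2s)u, i.e. u = exp(2s)c.
By the product rule, c_s = exp(-2s)(u_s - 2u), c_t = exp(-2s)u_t.
Substituting into the PDE and dividing by exp(-2s): u_t + (u_s - 2u) = -2u.
The lower-order terms cancel, leaving the standard advection equation u_t + u_s = 0.
Initial data for u: u(s,0) = exp(2s)c(s,0) = sin(3s).
Solve for u:
  By method of characteristics (waves move right with speed 1):
  Along characteristics s - t = const, u is constant, so u(s,t) = f(s - t) with f = u(·, 0).
Hence u(s,t) = sin(3s - 3t).
Transform back: c(s,t) = exp(-2s)u(s,t).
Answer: c(s, t) = exp(-2s)sin(3s - 3t)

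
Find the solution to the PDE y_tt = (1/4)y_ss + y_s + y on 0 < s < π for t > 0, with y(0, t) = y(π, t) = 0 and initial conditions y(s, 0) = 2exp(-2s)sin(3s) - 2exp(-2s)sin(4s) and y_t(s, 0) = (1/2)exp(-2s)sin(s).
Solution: Substitute y = exp(-2s)u.
Then y_s = exp(-2s)(u_s - 2u), y_ss = exp(-2s)(u_ss - 4u_s + 4u), y_tt = exp(-2s)u_tt; substituting and dividing by exp(-2s), the lower-order terms cancel: u_tt = (1/4)u_ss (standard wave equation).
Data for u: u(s,0) = exp(2s)y(s,0) = 2sin(3s) - 2sin(4s); u_t(s,0) = exp(2s)y_t(s,0) = (1/2)sin(s). The boundary conditions carry over: u(0,t) = u(π,t) = 0.
Separating variables: u = Σ [A_n cos(ω_n t) + B_n sin(ω_n t)] sin(ns), ω_n = n/2. From ICs (B_n = velocity coefficient / ω_n): A_3=2, A_4=-2, B_1=1.
So u(s,t) = sin(s)sin(t/2) + 2sin(3s)cos(3t/2) - 2sin(4s)cos(2t), and y(s,t) = exp(-2s)u(s,t).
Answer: y(s, t) = exp(-2s)sin(s)sin(t/2) + 2exp(-2s)sin(3s)cos(3t/2) - 2exp(-2s)sin(4s)cos(2t)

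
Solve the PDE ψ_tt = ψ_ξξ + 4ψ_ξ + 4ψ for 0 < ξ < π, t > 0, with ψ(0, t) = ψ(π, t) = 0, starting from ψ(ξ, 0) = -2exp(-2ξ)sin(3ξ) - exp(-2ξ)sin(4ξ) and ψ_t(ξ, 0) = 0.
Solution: Substitute ψ = exp(-2ξ)u.
Then ψ_ξ = exp(-2ξ)(u_ξ - 2u), ψ_ξξ = exp(-2ξ)(u_ξξ - 4u_ξ + 4u), ψ_tt = exp(-2ξ)u_tt; substituting and dividing by exp(-2ξ), the lower-order terms cancel: u_tt = u_ξξ (standard wave equation).
Data for u: u(ξ,0) = exp(2ξ)ψ(ξ,0) = -2sin(3ξ) - sin(4ξ); u_t(ξ,0) = exp(2ξ)ψ_t(ξ,0) = 0. The boundary conditions carry over: u(0,t) = u(π,t) = 0.
Separating variables: u = Σ [A_n cos(ω_n t) + B_n sin(ω_n t)] sin(nξ), ω_n = n. From ICs: A_3=-2, A_4=-1.
So u(ξ,t) = -2sin(3ξ)cos(3t) - sin(4ξ)cos(4t), and ψ(ξ,t) = exp(-2ξ)u(ξ,t).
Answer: ψ(ξ, t) = -2exp(-2ξ)sin(3ξ)cos(3t) - exp(-2ξ)sin(4ξ)cos(4t)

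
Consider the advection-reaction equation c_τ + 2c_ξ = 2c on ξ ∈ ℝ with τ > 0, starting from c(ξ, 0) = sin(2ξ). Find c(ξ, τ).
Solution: Substitute c = exp(2τ)u.
Then c_τ = exp(2τ)(u_τ + 2u), c_ξ = exp(2τ)u_ξ; substituting and dividing by exp(2τ), the lower-order terms cancel: u_τ + 2u_ξ = 0 (standard advection equation).
Data for u: u(ξ,0) = c(ξ,0) = sin(2ξ).
By characteristics (dξ/dτ = 2), u(ξ,τ) = f(ξ - 2τ) with f = u(·, 0).
So u(ξ,τ) = sin(2ξ - 4τ), and c(ξ,τ) = exp(2τ)u(ξ,τ).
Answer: c(ξ, τ) = exp(2τ)sin(2ξ - 4τ)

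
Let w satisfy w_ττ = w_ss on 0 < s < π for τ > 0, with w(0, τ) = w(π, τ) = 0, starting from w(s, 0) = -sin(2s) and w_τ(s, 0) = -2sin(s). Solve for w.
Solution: Using separation of variables w = X(s)T(τ):
Eigenfunctions: sin(ns), n = 1, 2, 3, ...
General solution: w(s, τ) = Σ [A_n cos(n τ) + B_n sin(n τ)] sin(ns)
From w(s,0) = -sin(2s): A_2=-1. From w_τ(s,0) = -2sin(s), using w_τ(s,0) = Σ ω_n B_n sin(ns) with ω_n = n: B_1 = (-2)/1 = -2.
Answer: w(s, τ) = -2sin(s)sin(τ) - sin(2s)cos(2τ)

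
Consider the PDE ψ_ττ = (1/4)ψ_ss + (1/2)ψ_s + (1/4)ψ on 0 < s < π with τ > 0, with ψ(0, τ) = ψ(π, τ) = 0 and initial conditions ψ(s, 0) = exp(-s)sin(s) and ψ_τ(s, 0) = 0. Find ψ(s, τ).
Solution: Substitute ψ = exp(-s)u, i.e. u = exp(s)ψ.
By the product rule, ψ_s = exp(-s)(u_s - u), ψ_ss = exp(-s)(u_ss - 2u_s + u), ψ_ττ = exp(-s)u_ττ.
Substituting into the PDE and dividing by exp(-s): u_ττ = (1/4)(u_ss - 2u_s + u) + (1/2)(u_s - u) + (1/4)u.
The lower-order terms cancel, leaving the standard wave equation u_ττ = (1/4)u_ss.
Initial data for u: u(s,0) = exp(s)ψ(s,0) = sin(s); u_τ(s,0) = exp(s)ψ_τ(s,0) = 0. The boundary conditions carry over: u(0,τ) = u(π,τ) = 0.
Solve for u:
  Using separation of variables u = X(s)T(τ):
  Eigenfunctions: sin(ns), n = 1, 2, 3, ...
  General solution: u(s, τ) = Σ [A_n cos(n τ/2) + B_n sin(n τ/2)] sin(ns)
  From u(s,0) = sin(s): A_1=1. From u_τ(s,0) = 0: all B_n = 0.
Hence u(s,τ) = sin(s)cos(τ/2).
Transform back: ψ(s,τ) = exp(-s)u(s,τ).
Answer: ψ(s, τ) = exp(-s)sin(s)cos(τ/2)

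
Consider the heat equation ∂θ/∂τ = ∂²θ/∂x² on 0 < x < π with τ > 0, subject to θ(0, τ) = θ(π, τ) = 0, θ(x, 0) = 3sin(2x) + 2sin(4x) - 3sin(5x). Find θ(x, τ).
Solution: Using separation of variables θ = X(x)G(τ):
Eigenfunctions: sin(nx), n = 1, 2, 3, ...
General solution: θ(x, τ) = Σ c_n sin(nx) exp(-n² τ)
Matching θ(x,0) = 3sin(2x) + 2sin(4x) - 3sin(5x) term by term: c_2=3, c_4=2, c_5=-3.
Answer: θ(x, τ) = 3exp(-4τ)sin(2x) + 2exp(-16τ)sin(4x) - 3exp(-25τ)sin(5x)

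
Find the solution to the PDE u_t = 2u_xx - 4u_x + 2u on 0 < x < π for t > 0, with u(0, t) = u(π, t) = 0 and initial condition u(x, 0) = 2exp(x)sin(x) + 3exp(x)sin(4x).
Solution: Substitute u = exp(x)w.
Then u_x = exp(x)(w_x + w), u_xx = exp(x)(w_xx + 2w_x + w), u_t = exp(x)w_t; substituting and dividing by exp(x), the lower-order terms cancel: w_t = 2w_xx (standard heat equation).
Data for w: w(x,0) = exp(-x)u(x,0) = 2sin(x) + 3sin(4x). The boundary conditions carry over: w(0,t) = w(π,t) = 0.
Separating variables: w = Σ c_n exp(-2n²t) sin(nx). From w(x,0) = 2sin(x) + 3sin(4x): c_1=2, c_4=3.
So w(x,t) = 2exp(-2t)sin(x) + 3exp(-32t)sin(4x), and u(x,t) = exp(x)w(x,t).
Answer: u(x, t) = 2exp(-2t)exp(x)sin(x) + 3exp(-32t)exp(x)sin(4x)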